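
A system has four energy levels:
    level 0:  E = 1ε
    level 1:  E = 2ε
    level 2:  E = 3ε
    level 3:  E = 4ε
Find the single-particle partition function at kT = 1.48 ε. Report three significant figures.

Eᵢ/kT = 0.67568, 1.3514, 2.0270, 2.7027.
Z = Σ e^(−Eᵢ/kT) = e^(−0.67568) + e^(−1.3514) + e^(−2.0270) + e^(−2.7027) = 0.50881 + 0.25888 + 0.13173 + 0.067024 = 0.96644.

Z = 0.966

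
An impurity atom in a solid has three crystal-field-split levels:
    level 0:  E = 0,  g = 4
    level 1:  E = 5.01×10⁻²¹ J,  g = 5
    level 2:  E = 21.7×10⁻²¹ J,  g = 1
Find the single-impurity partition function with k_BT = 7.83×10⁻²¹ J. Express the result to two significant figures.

Eᵢ/kT = 0, 0.6398, 2.771.
Z = Σ gᵢe^(−Eᵢ/kT) = 4·e^(−0) + 5·e^(−0.6398) + 1·e^(−2.771) = 4.000 + 2.637 + 0.06260 = 6.700.

Z = 6.7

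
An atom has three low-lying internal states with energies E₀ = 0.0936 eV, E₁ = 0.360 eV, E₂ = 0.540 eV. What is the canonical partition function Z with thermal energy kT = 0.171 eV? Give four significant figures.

Z = 0.7428

Eᵢ/kT = 0.547368, 2.10526, 3.15789.
Z = Σ e^(−Eᵢ/kT) = e^(−0.547368) + e^(−2.10526) + e^(−3.15789) = 0.578470 + 0.121814 + 0.0425154 = 0.742799.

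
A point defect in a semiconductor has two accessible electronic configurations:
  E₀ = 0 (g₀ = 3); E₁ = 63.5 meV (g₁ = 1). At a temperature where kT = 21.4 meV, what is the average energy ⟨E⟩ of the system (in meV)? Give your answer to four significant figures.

1.071 meV

Eᵢ/kT = 0, 2.96729.
Z = Σ gᵢe^(−Eᵢ/kT) = 3·e^(−0) + 1·e^(−2.96729) = 3.00000 + 0.0514425 = 3.05144.
⟨E⟩ = Σ Eᵢ gᵢe^(−Eᵢ/kT) / Z = (0·3.00000 + 63.5·0.0514425) / 3.05144 = 1.071 meV.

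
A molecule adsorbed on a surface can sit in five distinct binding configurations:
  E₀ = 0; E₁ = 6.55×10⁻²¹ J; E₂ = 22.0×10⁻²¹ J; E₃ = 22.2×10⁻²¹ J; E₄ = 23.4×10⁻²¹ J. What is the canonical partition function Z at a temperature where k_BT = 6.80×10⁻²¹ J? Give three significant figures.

Eᵢ/kT = 0, 0.96324, 3.2353, 3.2647, 3.4412.
Z = Σ e^(−Eᵢ/kT) = e^(−0) + e^(−0.96324) + e^(−3.2353) + e^(−3.2647) + e^(−3.4412) = 1.0000 + 0.38165 + 0.039348 + 0.038208 + 0.032026 = 1.4912.

Z = 1.49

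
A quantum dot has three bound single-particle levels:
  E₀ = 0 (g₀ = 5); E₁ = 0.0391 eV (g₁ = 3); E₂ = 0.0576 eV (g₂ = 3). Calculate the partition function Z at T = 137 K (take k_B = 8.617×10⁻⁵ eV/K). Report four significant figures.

Z = 5.132

k_BT = 8.617×10⁻⁵ × 137 K = 0.0118053 eV.
Eᵢ/kT = 0, 3.31207, 4.87916.
Z = Σ gᵢe^(−Eᵢ/kT) = 5·e^(−0) + 3·e^(−3.31207) + 3·e^(−4.87916) = 5.00000 + 0.109322 + 0.0228102 = 5.13213.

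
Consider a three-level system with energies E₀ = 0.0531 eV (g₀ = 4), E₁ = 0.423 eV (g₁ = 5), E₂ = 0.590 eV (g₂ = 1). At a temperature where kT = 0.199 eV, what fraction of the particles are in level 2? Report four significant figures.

0.01389

Eᵢ/kT = 0.266834, 2.12563, 2.96482.
Z = Σ gᵢe^(−Eᵢ/kT) = 4·e^(−0.266834) + 5·e^(−2.12563) + 1·e^(−2.96482) = 3.06320 + 0.596789 + 0.0515698 = 3.71156.
P₂ = g₂ e^(−E₂/kT) / Z = 0.0515698/3.71156 = 0.01389.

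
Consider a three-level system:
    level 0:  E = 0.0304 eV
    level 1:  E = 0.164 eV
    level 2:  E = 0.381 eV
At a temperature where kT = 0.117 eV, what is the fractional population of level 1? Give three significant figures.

0.233

Eᵢ/kT = 0.25983, 1.4017, 3.2564.
Z = Σ e^(−Eᵢ/kT) = e^(−0.25983) + e^(−1.4017) + e^(−3.2564) = 0.77118 + 0.24618 + 0.038527 = 1.0559.
P₁ = e^(−E₁/kT) / Z = 0.24618/1.0559 = 0.233.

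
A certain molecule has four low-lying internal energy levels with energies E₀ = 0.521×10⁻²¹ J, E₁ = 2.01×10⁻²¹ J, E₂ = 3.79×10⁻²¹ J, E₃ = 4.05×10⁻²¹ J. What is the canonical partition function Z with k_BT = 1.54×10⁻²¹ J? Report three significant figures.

Z = 1.14

Eᵢ/kT = 0.33831, 1.3052, 2.4610, 2.6299.
Z = Σ e^(−Eᵢ/kT) = e^(−0.33831) + e^(−1.3052) + e^(−2.4610) + e^(−2.6299) = 0.71297 + 0.27112 + 0.085350 + 0.072086 = 1.1415.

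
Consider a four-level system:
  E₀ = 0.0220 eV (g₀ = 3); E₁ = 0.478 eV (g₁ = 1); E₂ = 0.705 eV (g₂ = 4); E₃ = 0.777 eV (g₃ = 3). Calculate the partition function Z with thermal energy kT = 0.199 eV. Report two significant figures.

Eᵢ/kT = 0.1106, 2.402, 3.543, 3.905.
Z = Σ gᵢe^(−Eᵢ/kT) = 3·e^(−0.1106) + 1·e^(−2.402) + 4·e^(−3.543) + 3·e^(−3.905) = 2.686 + 0.09054 + 0.1157 + 0.06042 = 2.953.

Z = 3.0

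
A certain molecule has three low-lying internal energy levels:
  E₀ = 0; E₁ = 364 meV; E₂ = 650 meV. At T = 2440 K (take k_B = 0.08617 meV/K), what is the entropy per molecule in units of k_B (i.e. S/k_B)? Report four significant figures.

0.5665

k_BT = 0.08617 × 2440 K = 210.255 meV.
Eᵢ/kT = 0, 1.73123, 3.09148.
Z = Σ e^(−Eᵢ/kT) = e^(−0) + e^(−1.73123) + e^(−3.09148) = 1.00000 + 0.177066 + 0.0454347 = 1.22250.
⟨E⟩ = Σ EᵢPᵢ = 76.8790 meV.
S/k_B = ln Z + ⟨E⟩/kT = ln(1.22250) + 76.8790/210.255 = 0.200898 + 0.365646 = 0.5665.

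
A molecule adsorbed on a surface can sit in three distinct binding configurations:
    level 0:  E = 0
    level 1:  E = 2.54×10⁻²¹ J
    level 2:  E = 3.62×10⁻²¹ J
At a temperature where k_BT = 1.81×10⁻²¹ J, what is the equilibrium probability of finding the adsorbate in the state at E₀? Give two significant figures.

0.72

Eᵢ/kT = 0, 1.403, 2.000.
Z = Σ e^(−Eᵢ/kT) = e^(−0) + e^(−1.403) + e^(−2.000) = 1.000 + 0.2459 + 0.1353 = 1.381.
P₀ = e^(−E₀/kT) / Z = 1.000/1.381 = 0.72.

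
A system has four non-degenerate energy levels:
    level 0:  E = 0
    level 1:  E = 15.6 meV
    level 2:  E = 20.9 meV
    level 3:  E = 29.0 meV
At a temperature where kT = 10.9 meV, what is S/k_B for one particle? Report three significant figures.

Eᵢ/kT = 0, 1.4312, 1.9174, 2.6606.
Z = Σ e^(−Eᵢ/kT) = e^(−0) + e^(−1.4312) + e^(−1.9174) + e^(−2.6606) = 1.0000 + 0.23902 + 0.14699 + 0.069906 = 1.4559.
⟨E⟩ = Σ EᵢPᵢ = 6.0637 meV.
S/k_B = ln Z + ⟨E⟩/kT = ln(1.4559) + 6.0637/10.9 = 0.37562 + 0.55630 = 0.932.

0.932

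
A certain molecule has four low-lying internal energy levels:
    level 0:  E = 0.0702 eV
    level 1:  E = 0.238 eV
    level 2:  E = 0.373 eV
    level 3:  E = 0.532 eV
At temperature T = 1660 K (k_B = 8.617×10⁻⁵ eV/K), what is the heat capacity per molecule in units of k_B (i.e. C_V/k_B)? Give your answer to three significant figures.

k_BT = 8.617×10⁻⁵ × 1660 K = 0.14304 eV.
Eᵢ/kT = 0.49077, 1.6639, 2.6077, 3.7192.
Z = Σ e^(−Eᵢ/kT) = e^(−0.49077) + e^(−1.6639) + e^(−2.6077) + e^(−3.7192) = 0.61215 + 0.18940 + 0.073704 + 0.024253 = 0.89951.
⟨E⟩ = 0.14279 eV, ⟨E²⟩ = 0.034312 eV².
C_V/k_B = (⟨E²⟩ − ⟨E⟩²)/(kT)² = (0.034312 − 0.020389)/0.020460 = 0.680.

0.680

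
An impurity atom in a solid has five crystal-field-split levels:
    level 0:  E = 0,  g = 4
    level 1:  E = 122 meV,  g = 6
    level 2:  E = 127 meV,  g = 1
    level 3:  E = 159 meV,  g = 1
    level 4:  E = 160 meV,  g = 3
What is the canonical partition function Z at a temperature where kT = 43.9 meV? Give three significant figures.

Z = 4.53

Eᵢ/kT = 0, 2.7790, 2.8929, 3.6219, 3.6446.
Z = Σ gᵢe^(−Eᵢ/kT) = 4·e^(−0) + 6·e^(−2.7790) + 1·e^(−2.8929) + 1·e^(−3.6219) + 3·e^(−3.6446) = 4.0000 + 0.37260 + 0.055415 + 0.026732 + 0.078396 = 4.5331.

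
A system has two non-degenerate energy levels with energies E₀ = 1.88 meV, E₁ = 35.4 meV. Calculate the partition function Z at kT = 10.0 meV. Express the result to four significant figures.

Z = 0.8576

Eᵢ/kT = 0.188000, 3.54000.
Z = Σ e^(−Eᵢ/kT) = e^(−0.188000) + e^(−3.54000) = 0.828615 + 0.0290133 = 0.857628.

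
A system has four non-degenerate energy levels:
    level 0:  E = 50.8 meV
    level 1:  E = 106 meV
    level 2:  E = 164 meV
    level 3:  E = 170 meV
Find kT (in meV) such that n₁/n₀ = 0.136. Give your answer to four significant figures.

27.67 meV

n₁/n₀ = exp[−(E₁−E₀)/kT] = 0.136.
⇒ (E₁−E₀)/kT = ln(1/0.136) = ln(7.35294) = 1.99510.
kT = 55.2 meV / 1.99510 = 27.67 meV.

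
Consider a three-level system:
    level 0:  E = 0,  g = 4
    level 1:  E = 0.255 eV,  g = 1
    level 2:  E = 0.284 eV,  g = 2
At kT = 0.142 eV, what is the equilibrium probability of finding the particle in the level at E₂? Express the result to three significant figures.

0.0610

Eᵢ/kT = 0, 1.7958, 2.0000.
Z = Σ gᵢe^(−Eᵢ/kT) = 4·e^(−0) + 1·e^(−1.7958) + 2·e^(−2.0000) = 4.0000 + 0.16599 + 0.27067 = 4.4367.
P₂ = g₂ e^(−E₂/kT) / Z = 0.27067/4.4367 = 0.0610.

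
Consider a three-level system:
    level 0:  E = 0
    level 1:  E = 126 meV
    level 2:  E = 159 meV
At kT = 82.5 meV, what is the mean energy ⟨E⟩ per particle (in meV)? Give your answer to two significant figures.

37 meV

Eᵢ/kT = 0, 1.527, 1.927.
Z = Σ e^(−Eᵢ/kT) = e^(−0) + e^(−1.527) + e^(−1.927) = 1.000 + 0.2172 + 0.1456 = 1.363.
⟨E⟩ = Σ Eᵢ e^(−Eᵢ/kT) / Z = (0·1.000 + 126·0.2172 + 159·0.1456) / 1.363 = 37 meV.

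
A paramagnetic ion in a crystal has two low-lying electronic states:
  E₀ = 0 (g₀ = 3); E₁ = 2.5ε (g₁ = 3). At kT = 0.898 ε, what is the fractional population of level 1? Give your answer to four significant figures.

0.05820

Eᵢ/kT = 0, 2.78396.
Z = Σ gᵢe^(−Eᵢ/kT) = 3·e^(−0) + 3·e^(−2.78396) = 3.00000 + 0.185380 = 3.18538.
P₁ = g₁ e^(−E₁/kT) / Z = 0.185380/3.18538 = 0.05820.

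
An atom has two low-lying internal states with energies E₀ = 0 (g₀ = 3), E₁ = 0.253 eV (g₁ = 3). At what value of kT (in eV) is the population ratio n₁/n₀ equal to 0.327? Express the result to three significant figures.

0.226 eV

n₁/n₀ = (g₁/g₀) exp[−(E₁−E₀)/kT] = 0.327.
⇒ (E₁−E₀)/kT = ln((3/3)/0.327) = ln(3.0581) = 1.1178.
kT = 0.253 eV / 1.1178 = 0.226 eV.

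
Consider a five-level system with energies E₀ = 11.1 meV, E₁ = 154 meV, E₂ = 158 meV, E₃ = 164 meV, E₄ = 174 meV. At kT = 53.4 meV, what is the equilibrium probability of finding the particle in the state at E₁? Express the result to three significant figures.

Eᵢ/kT = 0.20787, 2.8839, 2.9588, 3.0712, 3.2584.
Z = Σ e^(−Eᵢ/kT) = e^(−0.20787) + e^(−2.8839) + e^(−2.9588) + e^(−3.0712) + e^(−3.2584) = 0.81231 + 0.055916 + 0.051881 + 0.046365 + 0.038450 = 1.0049.
P₁ = e^(−E₁/kT) / Z = 0.055916/1.0049 = 0.0556.

0.0556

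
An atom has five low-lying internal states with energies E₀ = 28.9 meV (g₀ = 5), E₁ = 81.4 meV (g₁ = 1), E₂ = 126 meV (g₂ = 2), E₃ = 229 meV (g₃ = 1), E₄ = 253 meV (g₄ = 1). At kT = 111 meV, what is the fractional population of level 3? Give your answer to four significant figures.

0.02441

Eᵢ/kT = 0.260360, 0.733333, 1.13514, 2.06306, 2.27928.
Z = Σ gᵢe^(−Eᵢ/kT) = 5·e^(−0.260360) + 1·e^(−0.733333) + 2·e^(−1.13514) + 1·e^(−2.06306) + 1·e^(−2.27928) = 3.85387 + 0.480305 + 0.642754 + 0.127065 + 0.102358 = 5.20635.
P₃ = g₃ e^(−E₃/kT) / Z = 0.127065/5.20635 = 0.02441.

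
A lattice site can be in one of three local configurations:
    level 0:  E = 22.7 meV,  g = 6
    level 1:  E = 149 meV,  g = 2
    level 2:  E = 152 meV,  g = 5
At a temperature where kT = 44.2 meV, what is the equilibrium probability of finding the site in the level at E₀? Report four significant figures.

0.9400

Eᵢ/kT = 0.513575, 3.37104, 3.43891.
Z = Σ gᵢe^(−Eᵢ/kT) = 6·e^(−0.513575) + 2·e^(−3.37104) + 5·e^(−3.43891) = 3.59012 + 0.0687078 + 0.160498 = 3.81933.
P₀ = g₀ e^(−E₀/kT) / Z = 3.59012/3.81933 = 0.9400.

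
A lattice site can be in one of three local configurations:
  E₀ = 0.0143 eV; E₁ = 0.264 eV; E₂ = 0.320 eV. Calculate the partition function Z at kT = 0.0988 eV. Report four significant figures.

Z = 0.9736

Eᵢ/kT = 0.144737, 2.67206, 3.23887.
Z = Σ e^(−Eᵢ/kT) = e^(−0.144737) + e^(−2.67206) + e^(−3.23887) = 0.865250 + 0.0691097 + 0.0392082 = 0.973568.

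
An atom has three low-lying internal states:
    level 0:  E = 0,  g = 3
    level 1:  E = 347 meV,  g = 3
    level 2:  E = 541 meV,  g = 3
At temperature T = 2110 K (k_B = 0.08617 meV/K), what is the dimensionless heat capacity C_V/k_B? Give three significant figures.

k_BT = 0.08617 × 2110 K = 181.82 meV.
Eᵢ/kT = 0, 1.9085, 2.9755.
Z = Σ gᵢe^(−Eᵢ/kT) = 3·e^(−0) + 3·e^(−1.9085) + 3·e^(−2.9755) = 3.0000 + 0.44491 + 0.15307 = 3.5980.
⟨E⟩ = 65.924 meV, ⟨E²⟩ = 27341 meV².
C_V/k_B = (⟨E²⟩ − ⟨E⟩²)/(kT)² = (27341 − 4346.0)/33059 = 0.696.

0.696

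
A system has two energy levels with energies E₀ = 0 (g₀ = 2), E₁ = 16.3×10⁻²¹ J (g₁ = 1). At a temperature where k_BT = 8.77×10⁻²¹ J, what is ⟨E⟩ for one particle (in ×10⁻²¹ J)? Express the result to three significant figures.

Eᵢ/kT = 0, 1.8586.
Z = Σ gᵢe^(−Eᵢ/kT) = 2·e^(−0) + 1·e^(−1.8586) = 2.0000 + 0.15589 = 2.1559.
⟨E⟩ = Σ Eᵢ gᵢe^(−Eᵢ/kT) / Z = (0·2.0000 + 16.3·0.15589) / 2.1559 = 1.18 ×10⁻²¹ J.

1.18 ×10⁻²¹ J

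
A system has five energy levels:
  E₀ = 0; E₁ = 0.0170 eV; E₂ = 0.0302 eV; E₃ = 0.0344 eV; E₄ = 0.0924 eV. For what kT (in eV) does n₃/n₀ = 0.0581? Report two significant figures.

0.012 eV

n₃/n₀ = exp[−(E₃−E₀)/kT] = 0.0581.
⇒ (E₃−E₀)/kT = ln(1/0.0581) = ln(17.21) = 2.845.
kT = 0.0344 eV / 2.845 = 0.012 eV.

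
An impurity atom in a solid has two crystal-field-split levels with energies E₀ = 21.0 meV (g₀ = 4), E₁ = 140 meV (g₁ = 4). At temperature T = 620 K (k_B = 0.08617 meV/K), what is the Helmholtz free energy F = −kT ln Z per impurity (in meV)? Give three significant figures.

k_BT = 0.08617 × 620 K = 53.425 meV.
Eᵢ/kT = 0.39307, 2.6205.
Z = Σ gᵢe^(−Eᵢ/kT) = 4·e^(−0.39307) + 4·e^(−2.6205) = 2.6999 + 0.29107 = 2.9910.
F = −kT ln Z = −53.425 × ln(2.9910) = −53.425 × 1.0956 = -58.5 meV.

-58.5 meV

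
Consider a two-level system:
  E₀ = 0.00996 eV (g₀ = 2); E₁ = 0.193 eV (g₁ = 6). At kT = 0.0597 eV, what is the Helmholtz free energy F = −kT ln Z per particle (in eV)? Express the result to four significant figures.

-0.03923 eV

Eᵢ/kT = 0.166834, 3.23283.
Z = Σ gᵢe^(−Eᵢ/kT) = 2·e^(−0.166834) + 6·e^(−3.23283) = 1.69268 + 0.236674 = 1.92935.
F = −kT ln Z = −0.0597 × ln(1.92935) = −0.0597 × 0.657183 = -0.03923 eV.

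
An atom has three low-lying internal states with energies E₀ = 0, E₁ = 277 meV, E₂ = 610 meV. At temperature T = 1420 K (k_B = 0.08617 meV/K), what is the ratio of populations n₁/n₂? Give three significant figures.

15.2

k_BT = 0.08617 × 1420 K = 122.36 meV.
n₁/n₂ = exp[−(E₁−E₂)/kT] = exp(−(-333 meV)/(122.36 meV)) = exp(2.7215) = 15.2.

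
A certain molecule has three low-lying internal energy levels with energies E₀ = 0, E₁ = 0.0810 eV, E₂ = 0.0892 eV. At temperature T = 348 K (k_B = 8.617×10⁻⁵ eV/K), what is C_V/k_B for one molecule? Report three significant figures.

0.753

k_BT = 8.617×10⁻⁵ × 348 K = 0.029987 eV.
Eᵢ/kT = 0, 2.7012, 2.9746.
Z = Σ e^(−Eᵢ/kT) = e^(−0) + e^(−2.7012) + e^(−2.9746) = 1.0000 + 0.067125 + 0.051068 = 1.1182.
⟨E⟩ = 0.0089361 eV, ⟨E²⟩ = 0.00075723 eV².
C_V/k_B = (⟨E²⟩ − ⟨E⟩²)/(kT)² = (0.00075723 − 0.000079854)/0.00089922 = 0.753.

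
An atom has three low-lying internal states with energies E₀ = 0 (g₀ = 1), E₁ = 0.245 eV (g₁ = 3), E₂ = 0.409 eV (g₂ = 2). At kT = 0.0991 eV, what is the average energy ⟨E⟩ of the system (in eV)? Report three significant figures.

Eᵢ/kT = 0, 2.4723, 4.1271.
Z = Σ gᵢe^(−Eᵢ/kT) = 1·e^(−0) + 3·e^(−2.4723) + 2·e^(−4.1271) = 1.0000 + 0.25317 + 0.032259 = 1.2854.
⟨E⟩ = Σ Eᵢ gᵢe^(−Eᵢ/kT) / Z = (0·1.0000 + 0.245·0.25317 + 0.409·0.032259) / 1.2854 = 0.0585 eV.

0.0585 eV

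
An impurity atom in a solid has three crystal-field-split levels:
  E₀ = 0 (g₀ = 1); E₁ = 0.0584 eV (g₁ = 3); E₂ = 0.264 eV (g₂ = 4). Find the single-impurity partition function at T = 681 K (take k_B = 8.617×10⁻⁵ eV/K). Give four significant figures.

k_BT = 8.617×10⁻⁵ × 681 K = 0.0586818 eV.
Eᵢ/kT = 0, 0.995198, 4.49884.
Z = Σ gᵢe^(−Eᵢ/kT) = 1·e^(−0) + 3·e^(−0.995198) + 4·e^(−4.49884) = 1.00000 + 1.10895 + 0.0444876 = 2.15344.

Z = 2.153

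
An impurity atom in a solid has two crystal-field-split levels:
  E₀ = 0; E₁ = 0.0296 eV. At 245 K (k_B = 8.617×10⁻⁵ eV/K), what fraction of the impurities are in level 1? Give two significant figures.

k_BT = 8.617×10⁻⁵ × 245 K = 0.02111 eV.
Eᵢ/kT = 0, 1.402.
Z = Σ e^(−Eᵢ/kT) = e^(−0) + e^(−1.402) = 1.000 + 0.2461 = 1.246.
P₁ = e^(−E₁/kT) / Z = 0.2461/1.246 = 0.20.

0.20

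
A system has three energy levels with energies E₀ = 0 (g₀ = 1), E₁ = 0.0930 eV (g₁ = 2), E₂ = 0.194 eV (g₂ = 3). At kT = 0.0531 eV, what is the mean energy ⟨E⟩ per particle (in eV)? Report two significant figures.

Eᵢ/kT = 0, 1.751, 3.653.
Z = Σ gᵢe^(−Eᵢ/kT) = 1·e^(−0) + 2·e^(−1.751) + 3·e^(−3.653) = 1.000 + 0.3472 + 0.07774 = 1.425.
⟨E⟩ = Σ Eᵢ gᵢe^(−Eᵢ/kT) / Z = (0·1.000 + 0.0930·0.3472 + 0.194·0.07774) / 1.425 = 0.033 eV.

0.033 eV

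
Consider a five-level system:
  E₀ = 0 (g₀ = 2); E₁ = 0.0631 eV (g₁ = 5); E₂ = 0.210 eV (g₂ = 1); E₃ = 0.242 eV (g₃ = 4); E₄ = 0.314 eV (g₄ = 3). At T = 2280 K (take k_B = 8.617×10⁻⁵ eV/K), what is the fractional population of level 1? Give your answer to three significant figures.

k_BT = 8.617×10⁻⁵ × 2280 K = 0.19647 eV.
Eᵢ/kT = 0, 0.32117, 1.0689, 1.2317, 1.5982.
Z = Σ gᵢe^(−Eᵢ/kT) = 2·e^(−0) + 5·e^(−0.32117) + 1·e^(−1.0689) + 4·e^(−1.2317) + 3·e^(−1.5982) = 2.0000 + 3.6265 + 0.34339 + 1.1672 + 0.60678 = 7.7439.
P₁ = g₁ e^(−E₁/kT) / Z = 3.6265/7.7439 = 0.468.

0.468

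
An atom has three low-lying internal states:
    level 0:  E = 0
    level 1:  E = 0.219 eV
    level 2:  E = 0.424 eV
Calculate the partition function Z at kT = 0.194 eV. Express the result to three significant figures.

Z = 1.44

Eᵢ/kT = 0, 1.1289, 2.1856.
Z = Σ e^(−Eᵢ/kT) = e^(−0) + e^(−1.1289) + e^(−2.1856) = 1.0000 + 0.32339 + 0.11241 = 1.4358.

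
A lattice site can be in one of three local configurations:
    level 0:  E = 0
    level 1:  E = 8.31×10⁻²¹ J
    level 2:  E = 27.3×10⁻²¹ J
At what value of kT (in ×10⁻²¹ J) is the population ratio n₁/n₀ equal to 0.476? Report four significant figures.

n₁/n₀ = exp[−(E₁−E₀)/kT] = 0.476.
⇒ (E₁−E₀)/kT = ln(1/0.476) = ln(2.10084) = 0.742337.
kT = 8.31 ×10⁻²¹ J / 0.742337 = 11.19 ×10⁻²¹ J.

11.19 ×10⁻²¹ J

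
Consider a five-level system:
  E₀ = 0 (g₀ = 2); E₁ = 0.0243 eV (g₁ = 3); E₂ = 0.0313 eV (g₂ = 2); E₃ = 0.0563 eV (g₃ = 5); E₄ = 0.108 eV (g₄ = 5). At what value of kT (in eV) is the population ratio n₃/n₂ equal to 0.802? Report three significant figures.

0.0220 eV

n₃/n₂ = (g₃/g₂) exp[−(E₃−E₂)/kT] = 0.802.
⇒ (E₃−E₂)/kT = ln((5/2)/0.802) = ln(3.1172) = 1.1369.
kT = 0.0250 eV / 1.1369 = 0.0220 eV.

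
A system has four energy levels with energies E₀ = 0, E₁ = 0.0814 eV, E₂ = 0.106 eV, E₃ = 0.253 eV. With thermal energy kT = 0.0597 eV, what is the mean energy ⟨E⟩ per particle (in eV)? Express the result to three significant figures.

Eᵢ/kT = 0, 1.3635, 1.7755, 4.2379.
Z = Σ e^(−Eᵢ/kT) = e^(−0) + e^(−1.3635) + e^(−1.7755) + e^(−4.2379) = 1.0000 + 0.25576 + 0.16940 + 0.014438 = 1.4396.
⟨E⟩ = Σ Eᵢ e^(−Eᵢ/kT) / Z = (0·1.0000 + 0.0814·0.25576 + 0.106·0.16940 + 0.253·0.014438) / 1.4396 = 0.0295 eV.

0.0295 eV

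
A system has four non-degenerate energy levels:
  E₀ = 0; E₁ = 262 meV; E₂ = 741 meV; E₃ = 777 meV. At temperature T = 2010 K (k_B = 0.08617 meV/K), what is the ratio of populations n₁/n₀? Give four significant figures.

k_BT = 0.08617 × 2010 K = 173.202 meV.
n₁/n₀ = exp[−(E₁−E₀)/kT] = exp(−(262 meV)/(173.202 meV)) = exp(-1.51268) = 0.2203.

0.2203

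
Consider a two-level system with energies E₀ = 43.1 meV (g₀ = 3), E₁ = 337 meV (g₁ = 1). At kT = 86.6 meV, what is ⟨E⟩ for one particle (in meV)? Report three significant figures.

Eᵢ/kT = 0.49769, 3.8915.
Z = Σ gᵢe^(−Eᵢ/kT) = 3·e^(−0.49769) + 1·e^(−3.8915) = 1.8238 + 0.020415 = 1.8442.
⟨E⟩ = Σ Eᵢ gᵢe^(−Eᵢ/kT) / Z = (43.1·1.8238 + 337·0.020415) / 1.8442 = 46.4 meV.

46.4 meV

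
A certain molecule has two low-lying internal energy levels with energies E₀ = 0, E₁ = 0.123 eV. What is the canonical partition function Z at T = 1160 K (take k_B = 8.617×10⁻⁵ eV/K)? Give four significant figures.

k_BT = 8.617×10⁻⁵ × 1160 K = 0.0999572 eV.
Eᵢ/kT = 0, 1.23053.
Z = Σ e^(−Eᵢ/kT) = e^(−0) + e^(−1.23053) = 1.00000 + 0.292138 = 1.29214.

Z = 1.292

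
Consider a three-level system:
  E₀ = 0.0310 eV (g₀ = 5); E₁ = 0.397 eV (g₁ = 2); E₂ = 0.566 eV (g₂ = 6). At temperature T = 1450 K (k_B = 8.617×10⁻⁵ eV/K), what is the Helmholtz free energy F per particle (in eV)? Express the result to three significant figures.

k_BT = 8.617×10⁻⁵ × 1450 K = 0.12495 eV.
Eᵢ/kT = 0.24810, 3.1773, 4.5298.
Z = Σ gᵢe^(−Eᵢ/kT) = 5·e^(−0.24810) + 2·e^(−3.1773) + 6·e^(−4.5298) = 3.9014 + 0.083396 + 0.064697 = 4.0495.
F = −kT ln Z = −0.12495 × ln(4.0495) = −0.12495 × 1.3986 = -0.175 eV.

-0.175 eV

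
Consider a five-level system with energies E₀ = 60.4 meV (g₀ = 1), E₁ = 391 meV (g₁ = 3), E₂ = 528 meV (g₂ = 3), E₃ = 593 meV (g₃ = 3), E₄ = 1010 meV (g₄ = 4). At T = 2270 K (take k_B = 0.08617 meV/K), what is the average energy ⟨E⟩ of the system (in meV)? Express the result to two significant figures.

280 meV

k_BT = 0.08617 × 2270 K = 195.6 meV.
Eᵢ/kT = 0.3088, 1.999, 2.699, 3.032, 5.164.
Z = Σ gᵢe^(−Eᵢ/kT) = 1·e^(−0.3088) + 3·e^(−1.999) + 3·e^(−2.699) + 3·e^(−3.032) + 4·e^(−5.164) = 0.7343 + 0.4064 + 0.2018 + 0.1447 + 0.02288 = 1.510.
⟨E⟩ = Σ Eᵢ gᵢe^(−Eᵢ/kT) / Z = (60.4·0.7343 + 391·0.4064 + 528·0.2018 + 593·0.1447 + 1010·0.02288) / 1.510 = 280 meV.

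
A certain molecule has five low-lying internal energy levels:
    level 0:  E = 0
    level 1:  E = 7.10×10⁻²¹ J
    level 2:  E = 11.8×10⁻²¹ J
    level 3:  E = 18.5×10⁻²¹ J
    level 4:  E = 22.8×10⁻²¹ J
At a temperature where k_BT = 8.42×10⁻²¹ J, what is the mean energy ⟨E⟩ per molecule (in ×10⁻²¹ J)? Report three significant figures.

5.14 ×10⁻²¹ J

Eᵢ/kT = 0, 0.84323, 1.4014, 2.1971, 2.7078.
Z = Σ e^(−Eᵢ/kT) = e^(−0) + e^(−0.84323) + e^(−1.4014) + e^(−2.1971) + e^(−2.7078) = 1.0000 + 0.43032 + 0.24625 + 0.11112 + 0.066683 = 1.8544.
⟨E⟩ = Σ Eᵢ e^(−Eᵢ/kT) / Z = (0·1.0000 + 7.10·0.43032 + 11.8·0.24625 + 18.5·0.11112 + 22.8·0.066683) / 1.8544 = 5.14 ×10⁻²¹ J.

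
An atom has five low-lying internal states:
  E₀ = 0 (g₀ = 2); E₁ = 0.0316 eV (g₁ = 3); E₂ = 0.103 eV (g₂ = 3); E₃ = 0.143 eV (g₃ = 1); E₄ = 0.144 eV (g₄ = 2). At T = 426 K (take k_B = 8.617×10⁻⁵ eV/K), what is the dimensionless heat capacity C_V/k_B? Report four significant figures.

k_BT = 8.617×10⁻⁵ × 426 K = 0.0367084 eV.
Eᵢ/kT = 0, 0.860838, 2.80590, 3.89557, 3.92281.
Z = Σ gᵢe^(−Eᵢ/kT) = 2·e^(−0) + 3·e^(−0.860838) + 3·e^(−2.80590) + 1·e^(−3.89557) + 2·e^(−3.92281) = 2.00000 + 1.26842 + 0.181357 + 0.0203318 + 0.0395708 = 3.50968.
⟨E⟩ = 0.0191948 eV, ⟨E²⟩ = 0.00126134 eV².
C_V/k_B = (⟨E²⟩ − ⟨E⟩²)/(kT)² = (0.00126134 − 0.000368440)/0.00134751 = 0.6626.

0.6626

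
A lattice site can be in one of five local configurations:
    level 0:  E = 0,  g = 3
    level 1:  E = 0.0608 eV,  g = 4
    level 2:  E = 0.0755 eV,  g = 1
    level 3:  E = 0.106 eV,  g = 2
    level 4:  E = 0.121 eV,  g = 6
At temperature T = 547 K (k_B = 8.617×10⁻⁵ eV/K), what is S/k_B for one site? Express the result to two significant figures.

2.3

k_BT = 8.617×10⁻⁵ × 547 K = 0.04713 eV.
Eᵢ/kT = 0, 1.290, 1.602, 2.249, 2.567.
Z = Σ gᵢe^(−Eᵢ/kT) = 3·e^(−0) + 4·e^(−1.290) + 1·e^(−1.602) + 2·e^(−2.249) + 6·e^(−2.567) = 3.000 + 1.101 + 0.2015 + 0.2110 + 0.4606 = 4.974.
⟨E⟩ = Σ EᵢPᵢ = 0.03222 eV.
S/k_B = ln Z + ⟨E⟩/kT = ln(4.974) + 0.03222/0.04713 = 1.604 + 0.6836 = 2.3.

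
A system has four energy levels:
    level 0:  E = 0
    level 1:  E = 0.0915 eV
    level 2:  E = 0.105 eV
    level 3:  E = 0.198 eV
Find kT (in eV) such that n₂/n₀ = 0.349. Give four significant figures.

0.09975 eV

n₂/n₀ = exp[−(E₂−E₀)/kT] = 0.349.
⇒ (E₂−E₀)/kT = ln(1/0.349) = ln(2.86533) = 1.05268.
kT = 0.105 eV / 1.05268 = 0.09975 eV.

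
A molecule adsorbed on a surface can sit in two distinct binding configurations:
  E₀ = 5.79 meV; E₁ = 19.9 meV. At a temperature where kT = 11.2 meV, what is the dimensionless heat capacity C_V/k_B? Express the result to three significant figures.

0.273

Eᵢ/kT = 0.51696, 1.7768.
Z = Σ e^(−Eᵢ/kT) = e^(−0.51696) + e^(−1.7768) = 0.59633 + 0.16918 = 0.76551.
⟨E⟩ = 8.9084 meV, ⟨E²⟩ = 113.63 meV².
C_V/k_B = (⟨E²⟩ − ⟨E⟩²)/(kT)² = (113.63 − 79.360)/125.44 = 0.273.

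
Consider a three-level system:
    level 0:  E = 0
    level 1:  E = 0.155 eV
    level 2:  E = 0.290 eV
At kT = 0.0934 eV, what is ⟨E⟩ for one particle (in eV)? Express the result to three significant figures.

Eᵢ/kT = 0, 1.6595, 3.1049.
Z = Σ e^(−Eᵢ/kT) = e^(−0) + e^(−1.6595) + e^(−3.1049) = 1.0000 + 0.19023 + 0.044829 = 1.2351.
⟨E⟩ = Σ Eᵢ e^(−Eᵢ/kT) / Z = (0·1.0000 + 0.155·0.19023 + 0.290·0.044829) / 1.2351 = 0.0344 eV.

0.0344 eV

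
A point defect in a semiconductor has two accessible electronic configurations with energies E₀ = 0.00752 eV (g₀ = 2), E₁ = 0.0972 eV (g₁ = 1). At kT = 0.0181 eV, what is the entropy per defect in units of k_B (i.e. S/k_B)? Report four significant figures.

0.7141

Eᵢ/kT = 0.415470, 5.37017.
Z = Σ gᵢe^(−Eᵢ/kT) = 2·e^(−0.415470) + 1·e^(−5.37017) = 1.32006 + 0.00465334 = 1.32471.
⟨E⟩ = Σ EᵢPᵢ = 0.00783504 eV.
S/k_B = ln Z + ⟨E⟩/kT = ln(1.32471) + 0.00783504/0.0181 = 0.281194 + 0.432875 = 0.7141.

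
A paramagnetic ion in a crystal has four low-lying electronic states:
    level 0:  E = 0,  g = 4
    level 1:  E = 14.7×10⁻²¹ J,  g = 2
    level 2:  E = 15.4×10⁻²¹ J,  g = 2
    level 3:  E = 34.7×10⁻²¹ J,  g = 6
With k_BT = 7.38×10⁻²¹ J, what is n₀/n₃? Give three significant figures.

n₀/n₃ = (g₀/g₃) exp[−(E₀−E₃)/kT] = (4/6) × exp(−(-34.7 ×10⁻²¹ J)/(7.38 ×10⁻²¹ J)) = (4/6) × exp(4.7019) = 73.4.

73.4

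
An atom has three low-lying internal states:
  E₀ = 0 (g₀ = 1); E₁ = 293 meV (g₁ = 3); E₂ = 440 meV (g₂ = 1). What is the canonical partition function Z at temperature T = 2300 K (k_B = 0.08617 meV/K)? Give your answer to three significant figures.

Z = 1.79

k_BT = 0.08617 × 2300 K = 198.19 meV.
Eᵢ/kT = 0, 1.4784, 2.2201.
Z = Σ gᵢe^(−Eᵢ/kT) = 1·e^(−0) + 3·e^(−1.4784) + 1·e^(−2.2201) = 1.0000 + 0.68401 + 0.10860 = 1.7926.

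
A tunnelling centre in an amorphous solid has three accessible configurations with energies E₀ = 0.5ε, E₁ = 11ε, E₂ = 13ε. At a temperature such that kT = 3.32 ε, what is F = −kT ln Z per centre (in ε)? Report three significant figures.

0.289 ε

Eᵢ/kT = 0.15060, 3.3133, 3.9157.
Z = Σ e^(−Eᵢ/kT) = e^(−0.15060) + e^(−3.3133) + e^(−3.9157) = 0.86019 + 0.036396 + 0.019927 = 0.91651.
F = −kT ln Z = −3.32 × ln(0.91651) = −3.32 × -0.087182 = 0.289 ε.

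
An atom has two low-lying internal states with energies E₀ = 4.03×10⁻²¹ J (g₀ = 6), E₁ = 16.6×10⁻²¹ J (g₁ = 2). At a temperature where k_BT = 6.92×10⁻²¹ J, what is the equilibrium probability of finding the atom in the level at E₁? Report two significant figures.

Eᵢ/kT = 0.5824, 2.399.
Z = Σ gᵢe^(−Eᵢ/kT) = 6·e^(−0.5824) + 2·e^(−2.399) = 3.351 + 0.1816 = 3.533.
P₁ = g₁ e^(−E₁/kT) / Z = 0.1816/3.533 = 0.051.

0.051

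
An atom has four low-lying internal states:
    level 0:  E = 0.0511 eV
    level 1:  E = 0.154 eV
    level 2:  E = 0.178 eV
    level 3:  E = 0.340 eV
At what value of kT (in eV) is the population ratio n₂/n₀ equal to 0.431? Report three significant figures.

0.151 eV

n₂/n₀ = exp[−(E₂−E₀)/kT] = 0.431.
⇒ (E₂−E₀)/kT = ln(1/0.431) = ln(2.3202) = 0.84165.
kT = 0.1269 eV / 0.84165 = 0.151 eV.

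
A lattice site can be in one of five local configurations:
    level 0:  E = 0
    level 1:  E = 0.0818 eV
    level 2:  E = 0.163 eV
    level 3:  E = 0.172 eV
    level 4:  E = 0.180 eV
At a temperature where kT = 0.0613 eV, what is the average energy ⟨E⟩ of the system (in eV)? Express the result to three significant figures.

Eᵢ/kT = 0, 1.3344, 2.6591, 2.8059, 2.9364.
Z = Σ e^(−Eᵢ/kT) = e^(−0) + e^(−1.3344) + e^(−2.6591) + e^(−2.8059) + e^(−2.9364) = 1.0000 + 0.26332 + 0.070011 + 0.060452 + 0.053056 = 1.4468.
⟨E⟩ = Σ Eᵢ e^(−Eᵢ/kT) / Z = (0·1.0000 + 0.0818·0.26332 + 0.163·0.070011 + 0.172·0.060452 + 0.180·0.053056) / 1.4468 = 0.0366 eV.

0.0366 eV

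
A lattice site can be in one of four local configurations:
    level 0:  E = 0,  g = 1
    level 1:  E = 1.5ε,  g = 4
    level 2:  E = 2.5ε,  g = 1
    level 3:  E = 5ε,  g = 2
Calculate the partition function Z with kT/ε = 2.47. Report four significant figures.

Z = 3.807

Eᵢ/kT = 0, 0.607287, 1.01215, 2.02429.
Z = Σ gᵢe^(−Eᵢ/kT) = 1·e^(−0) + 4·e^(−0.607287) + 1·e^(−1.01215) + 2·e^(−2.02429) = 1.00000 + 2.17931 + 0.363437 + 0.264175 = 3.80692.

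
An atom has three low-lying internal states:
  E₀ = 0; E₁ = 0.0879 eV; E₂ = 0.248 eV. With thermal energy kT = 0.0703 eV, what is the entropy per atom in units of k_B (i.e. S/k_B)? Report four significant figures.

0.6253

Eᵢ/kT = 0, 1.25036, 3.52774.
Z = Σ e^(−Eᵢ/kT) = e^(−0) + e^(−1.25036) + e^(−3.52774) = 1.00000 + 0.286402 + 0.0293712 = 1.31577.
⟨E⟩ = Σ EᵢPᵢ = 0.0246690 eV.
S/k_B = ln Z + ⟨E⟩/kT = ln(1.31577) + 0.0246690/0.0703 = 0.274422 + 0.350910 = 0.6253.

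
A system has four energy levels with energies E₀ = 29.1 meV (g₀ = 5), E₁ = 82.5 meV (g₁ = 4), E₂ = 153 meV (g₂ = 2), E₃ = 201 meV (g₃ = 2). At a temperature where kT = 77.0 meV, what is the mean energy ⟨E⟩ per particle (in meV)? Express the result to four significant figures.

Eᵢ/kT = 0.377922, 1.07143, 1.98701, 2.61039.
Z = Σ gᵢe^(−Eᵢ/kT) = 5·e^(−0.377922) + 4·e^(−1.07143) + 2·e^(−1.98701) + 2·e^(−2.61039) = 3.42642 + 1.37007 + 0.274210 + 0.147012 = 5.21771.
⟨E⟩ = Σ Eᵢ gᵢe^(−Eᵢ/kT) / Z = (29.1·3.42642 + 82.5·1.37007 + 153·0.274210 + 201·0.147012) / 5.21771 = 54.48 meV.

54.48 meV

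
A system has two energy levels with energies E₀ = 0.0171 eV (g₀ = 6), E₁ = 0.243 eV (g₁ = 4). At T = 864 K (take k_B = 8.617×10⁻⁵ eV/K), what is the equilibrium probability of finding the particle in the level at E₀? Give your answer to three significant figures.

0.969

k_BT = 8.617×10⁻⁵ × 864 K = 0.074451 eV.
Eᵢ/kT = 0.22968, 3.2639.
Z = Σ gᵢe^(−Eᵢ/kT) = 6·e^(−0.22968) + 4·e^(−3.2639) = 4.7687 + 0.15296 = 4.9217.
P₀ = g₀ e^(−E₀/kT) / Z = 4.7687/4.9217 = 0.969.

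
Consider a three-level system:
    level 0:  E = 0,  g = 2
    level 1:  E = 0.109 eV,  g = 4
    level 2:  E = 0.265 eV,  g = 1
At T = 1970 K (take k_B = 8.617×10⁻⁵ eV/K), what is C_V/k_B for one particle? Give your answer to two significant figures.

k_BT = 8.617×10⁻⁵ × 1970 K = 0.1698 eV.
Eᵢ/kT = 0, 0.6419, 1.561.
Z = Σ gᵢe^(−Eᵢ/kT) = 2·e^(−0) + 4·e^(−0.6419) + 1·e^(−1.561) = 2.000 + 2.105 + 0.2099 = 4.315.
⟨E⟩ = 0.06606 eV, ⟨E²⟩ = 0.009212 eV².
C_V/k_B = (⟨E²⟩ − ⟨E⟩²)/(kT)² = (0.009212 − 0.004364)/0.02883 = 0.17.

0.17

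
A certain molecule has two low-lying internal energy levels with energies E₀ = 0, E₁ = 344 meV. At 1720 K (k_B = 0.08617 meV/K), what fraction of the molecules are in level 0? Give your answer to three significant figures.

k_BT = 0.08617 × 1720 K = 148.21 meV.
Eᵢ/kT = 0, 2.3210.
Z = Σ e^(−Eᵢ/kT) = e^(−0) + e^(−2.3210) = 1.0000 + 0.098175 = 1.0982.
P₀ = e^(−E₀/kT) / Z = 1.0000/1.0982 = 0.911.

0.911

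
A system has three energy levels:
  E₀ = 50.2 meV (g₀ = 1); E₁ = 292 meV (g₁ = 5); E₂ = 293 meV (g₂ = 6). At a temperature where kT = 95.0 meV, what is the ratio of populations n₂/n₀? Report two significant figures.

n₂/n₀ = (g₂/g₀) exp[−(E₂−E₀)/kT] = (6/1) × exp(−(242.8 meV)/(95.0 meV)) = (6/1) × exp(-2.556) = 0.47.

0.47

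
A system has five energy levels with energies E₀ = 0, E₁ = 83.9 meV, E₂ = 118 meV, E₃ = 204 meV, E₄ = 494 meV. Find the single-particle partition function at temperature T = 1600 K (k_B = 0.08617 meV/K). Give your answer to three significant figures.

k_BT = 0.08617 × 1600 K = 137.87 meV.
Eᵢ/kT = 0, 0.60854, 0.85588, 1.4797, 3.5831.
Z = Σ e^(−Eᵢ/kT) = e^(−0) + e^(−0.60854) + e^(−0.85588) + e^(−1.4797) + e^(−3.5831) = 1.0000 + 0.54414 + 0.42491 + 0.22771 + 0.027789 = 2.2245.

Z = 2.22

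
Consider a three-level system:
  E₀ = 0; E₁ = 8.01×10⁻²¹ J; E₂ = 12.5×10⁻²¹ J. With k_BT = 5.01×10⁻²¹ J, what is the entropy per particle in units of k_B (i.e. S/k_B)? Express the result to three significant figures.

Eᵢ/kT = 0, 1.5988, 2.4950.
Z = Σ e^(−Eᵢ/kT) = e^(−0) + e^(−1.5988) + e^(−2.4950) = 1.0000 + 0.20214 + 0.082496 = 1.2846.
⟨E⟩ = Σ EᵢPᵢ = 2.0632 ×10⁻²¹ J.
S/k_B = ln Z + ⟨E⟩/kT = ln(1.2846) + 2.0632/5.01 = 0.25045 + 0.41182 = 0.662.

0.662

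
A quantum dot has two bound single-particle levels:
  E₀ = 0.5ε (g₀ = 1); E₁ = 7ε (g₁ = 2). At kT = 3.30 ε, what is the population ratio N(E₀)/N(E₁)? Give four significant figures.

3.584

n₀/n₁ = (g₀/g₁) exp[−(E₀−E₁)/kT] = (1/2) × exp(−(-6.5ε)/(3.30ε)) = (1/2) × exp(1.96970) = 3.584.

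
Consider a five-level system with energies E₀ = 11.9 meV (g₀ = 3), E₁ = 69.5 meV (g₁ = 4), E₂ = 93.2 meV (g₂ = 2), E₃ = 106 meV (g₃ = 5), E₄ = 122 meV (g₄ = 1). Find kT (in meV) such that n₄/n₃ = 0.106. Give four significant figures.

25.20 meV

n₄/n₃ = (g₄/g₃) exp[−(E₄−E₃)/kT] = 0.106.
⇒ (E₄−E₃)/kT = ln((1/5)/0.106) = ln(1.88679) = 0.634877.
kT = 16 meV / 0.634877 = 25.20 meV.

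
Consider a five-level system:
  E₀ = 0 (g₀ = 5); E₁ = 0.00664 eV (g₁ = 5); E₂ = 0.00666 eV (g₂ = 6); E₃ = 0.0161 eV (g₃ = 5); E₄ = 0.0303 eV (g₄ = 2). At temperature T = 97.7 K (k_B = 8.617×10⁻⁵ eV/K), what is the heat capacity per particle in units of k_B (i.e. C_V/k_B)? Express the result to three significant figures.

0.340

k_BT = 8.617×10⁻⁵ × 97.7 K = 0.0084188 eV.
Eᵢ/kT = 0, 0.78871, 0.79109, 1.9124, 3.5991.
Z = Σ gᵢe^(−Eᵢ/kT) = 5·e^(−0) + 5·e^(−0.78871) + 6·e^(−0.79109) + 5·e^(−1.9124) + 2·e^(−3.5991) = 5.0000 + 2.2722 + 2.7201 + 0.73863 + 0.054697 = 10.786.
⟨E⟩ = 0.0043346 eV, ⟨E²⟩ = 0.000042881 eV².
C_V/k_B = (⟨E²⟩ − ⟨E⟩²)/(kT)² = (0.000042881 − 0.000018789)/0.000070876 = 0.340.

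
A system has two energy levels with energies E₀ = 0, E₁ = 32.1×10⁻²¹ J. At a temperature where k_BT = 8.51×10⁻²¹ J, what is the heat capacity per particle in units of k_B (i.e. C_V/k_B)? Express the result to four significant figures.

0.3128

Eᵢ/kT = 0, 3.77203.
Z = Σ e^(−Eᵢ/kT) = e^(−0) + e^(−3.77203) = 1.00000 + 0.0230053 = 1.02301.
⟨E⟩ = 0.721860, ⟨E²⟩ = 23.1717.
C_V/k_B = (⟨E²⟩ − ⟨E⟩²)/(kT)² = (23.1717 − 0.521082)/72.4201 = 0.3128.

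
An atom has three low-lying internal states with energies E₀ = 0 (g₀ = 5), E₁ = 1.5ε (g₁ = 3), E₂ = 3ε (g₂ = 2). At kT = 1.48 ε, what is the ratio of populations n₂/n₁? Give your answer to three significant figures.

n₂/n₁ = (g₂/g₁) exp[−(E₂−E₁)/kT] = (2/3) × exp(−(1.5ε)/(1.48ε)) = (2/3) × exp(-1.0135) = 0.242.

0.242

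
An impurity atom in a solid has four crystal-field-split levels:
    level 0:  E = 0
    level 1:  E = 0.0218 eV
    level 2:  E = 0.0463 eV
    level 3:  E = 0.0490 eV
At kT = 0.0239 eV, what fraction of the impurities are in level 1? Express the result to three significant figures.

Eᵢ/kT = 0, 0.91213, 1.9372, 2.0502.
Z = Σ e^(−Eᵢ/kT) = e^(−0) + e^(−0.91213) + e^(−1.9372) + e^(−2.0502) = 1.0000 + 0.40167 + 0.14411 + 0.12871 = 1.6745.
P₁ = e^(−E₁/kT) / Z = 0.40167/1.6745 = 0.240.

0.240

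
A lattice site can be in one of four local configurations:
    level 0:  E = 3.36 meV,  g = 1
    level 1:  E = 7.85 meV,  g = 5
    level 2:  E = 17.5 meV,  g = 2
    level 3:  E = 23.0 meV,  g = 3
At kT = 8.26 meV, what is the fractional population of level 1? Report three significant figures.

Eᵢ/kT = 0.40678, 0.95036, 2.1186, 2.7845.
Z = Σ gᵢe^(−Eᵢ/kT) = 1·e^(−0.40678) + 5·e^(−0.95036) + 2·e^(−2.1186) + 3·e^(−2.7845) = 0.66579 + 1.9330 + 0.24040 + 0.18528 = 3.0245.
P₁ = g₁ e^(−E₁/kT) / Z = 1.9330/3.0245 = 0.639.

0.639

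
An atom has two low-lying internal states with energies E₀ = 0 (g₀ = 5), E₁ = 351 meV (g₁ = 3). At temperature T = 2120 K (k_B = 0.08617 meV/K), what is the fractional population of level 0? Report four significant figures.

0.9193

k_BT = 0.08617 × 2120 K = 182.680 meV.
Eᵢ/kT = 0, 1.92139.
Z = Σ gᵢe^(−Eᵢ/kT) = 5·e^(−0) + 3·e^(−1.92139) = 5.00000 + 0.439210 = 5.43921.
P₀ = g₀ e^(−E₀/kT) / Z = 5.00000/5.43921 = 0.9193.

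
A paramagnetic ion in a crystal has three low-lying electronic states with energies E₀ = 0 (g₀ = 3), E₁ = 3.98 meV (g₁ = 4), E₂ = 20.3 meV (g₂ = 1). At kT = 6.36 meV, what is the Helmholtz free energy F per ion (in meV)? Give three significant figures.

Eᵢ/kT = 0, 0.62579, 3.1918.
Z = Σ gᵢe^(−Eᵢ/kT) = 3·e^(−0) + 4·e^(−0.62579) + 1·e^(−3.1918) = 3.0000 + 2.1394 + 0.041098 = 5.1805.
F = −kT ln Z = −6.36 × ln(5.1805) = −6.36 × 1.6449 = -10.5 meV.

-10.5 meV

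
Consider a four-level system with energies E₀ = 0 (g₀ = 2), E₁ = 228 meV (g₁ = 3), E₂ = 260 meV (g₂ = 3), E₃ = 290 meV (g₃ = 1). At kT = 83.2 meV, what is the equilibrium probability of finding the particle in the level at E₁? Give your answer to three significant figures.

0.0822

Eᵢ/kT = 0, 2.7404, 3.1250, 3.4856.
Z = Σ gᵢe^(−Eᵢ/kT) = 2·e^(−0) + 3·e^(−2.7404) + 3·e^(−3.1250) + 1·e^(−3.4856) = 2.0000 + 0.19363 + 0.13181 + 0.030635 = 2.3561.
P₁ = g₁ e^(−E₁/kT) / Z = 0.19363/2.3561 = 0.0822.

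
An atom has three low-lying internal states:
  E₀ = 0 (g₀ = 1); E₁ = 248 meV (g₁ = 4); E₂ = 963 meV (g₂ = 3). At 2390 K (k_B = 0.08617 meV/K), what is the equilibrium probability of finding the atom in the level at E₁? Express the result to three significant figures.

k_BT = 0.08617 × 2390 K = 205.95 meV.
Eᵢ/kT = 0, 1.2042, 4.6759.
Z = Σ gᵢe^(−Eᵢ/kT) = 1·e^(−0) + 4·e^(−1.2042) + 3·e^(−4.6759) = 1.0000 + 1.1997 + 0.027951 = 2.2277.
P₁ = g₁ e^(−E₁/kT) / Z = 1.1997/2.2277 = 0.539.

0.539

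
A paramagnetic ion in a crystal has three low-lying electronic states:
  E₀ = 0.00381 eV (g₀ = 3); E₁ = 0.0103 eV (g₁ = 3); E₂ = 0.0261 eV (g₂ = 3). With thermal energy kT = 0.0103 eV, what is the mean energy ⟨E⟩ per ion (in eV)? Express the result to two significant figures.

Eᵢ/kT = 0.3699, 1.000, 2.534.
Z = Σ gᵢe^(−Eᵢ/kT) = 3·e^(−0.3699) + 3·e^(−1.000) + 3·e^(−2.534) = 2.072 + 1.104 + 0.2380 = 3.414.
⟨E⟩ = Σ Eᵢ gᵢe^(−Eᵢ/kT) / Z = (0.00381·2.072 + 0.0103·1.104 + 0.0261·0.2380) / 3.414 = 0.0075 eV.

0.0075 eV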